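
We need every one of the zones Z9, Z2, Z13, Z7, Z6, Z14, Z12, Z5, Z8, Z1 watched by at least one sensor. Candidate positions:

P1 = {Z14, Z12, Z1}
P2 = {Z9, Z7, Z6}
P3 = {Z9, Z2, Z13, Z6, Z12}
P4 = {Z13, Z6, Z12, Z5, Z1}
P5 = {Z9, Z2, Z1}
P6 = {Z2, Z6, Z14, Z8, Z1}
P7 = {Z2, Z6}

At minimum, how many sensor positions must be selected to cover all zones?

3

P2, P4, P6 together cover {Z9, Z2, Z13, Z7, Z6, Z14, Z12, Z5, Z8, Z1} — every zone.
No 2 of the 7 sensor positions cover everything (all 21 pairs fall short), so 3 is minimum.
Greedy (largest uncovered first) would take P3, P6, P2, P4 — 4 sensor positions — but 3 suffice.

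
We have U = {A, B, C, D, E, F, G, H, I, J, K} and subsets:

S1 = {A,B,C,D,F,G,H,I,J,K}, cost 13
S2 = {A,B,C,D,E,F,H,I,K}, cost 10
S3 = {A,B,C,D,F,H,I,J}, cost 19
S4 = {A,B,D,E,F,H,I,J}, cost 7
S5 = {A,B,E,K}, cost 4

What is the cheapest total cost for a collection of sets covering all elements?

17

S1, S5 cover every element at cost 13 + 4 = 17.
Any cover uses at least 2 sets; among all covering selections none totals below 17.
Greedy by coverage-per-cost would pick S4, S5, S1 for 24 — worse than the optimum 17.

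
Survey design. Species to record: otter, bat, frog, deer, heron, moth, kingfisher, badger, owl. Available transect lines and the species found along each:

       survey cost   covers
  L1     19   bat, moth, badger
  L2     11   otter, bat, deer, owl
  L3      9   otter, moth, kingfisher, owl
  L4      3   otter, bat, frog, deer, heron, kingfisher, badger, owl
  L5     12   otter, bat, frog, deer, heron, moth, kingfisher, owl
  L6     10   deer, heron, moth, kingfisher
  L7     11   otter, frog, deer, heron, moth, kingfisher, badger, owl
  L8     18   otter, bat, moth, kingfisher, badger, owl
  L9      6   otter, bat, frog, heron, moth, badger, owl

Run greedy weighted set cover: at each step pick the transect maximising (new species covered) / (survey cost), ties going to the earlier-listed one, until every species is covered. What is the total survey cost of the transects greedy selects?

9

Pick 1: L4 adds 8 new (otter, bat, frog, deer, heron, kingfisher, badger, owl) at survey cost 3 (ratio 8/3).
Pick 2: L9 adds 1 new (moth) at survey cost 6 (ratio 1/6).
Greedy total survey cost: 3 + 6 = 9.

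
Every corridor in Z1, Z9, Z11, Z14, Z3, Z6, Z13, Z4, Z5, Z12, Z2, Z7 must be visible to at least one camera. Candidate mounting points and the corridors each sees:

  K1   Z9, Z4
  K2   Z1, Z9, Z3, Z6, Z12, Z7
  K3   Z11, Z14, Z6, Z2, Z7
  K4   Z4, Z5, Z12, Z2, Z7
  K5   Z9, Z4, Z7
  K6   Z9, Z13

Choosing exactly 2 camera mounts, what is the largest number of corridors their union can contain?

Choosing K2, K3 covers {Z1, Z9, Z11, Z14, Z3, Z6, Z12, Z2, Z7} — 9 corridors.
No choice of 2 camera mounts does better; here Z13, Z4, Z5 are left uncovered.

9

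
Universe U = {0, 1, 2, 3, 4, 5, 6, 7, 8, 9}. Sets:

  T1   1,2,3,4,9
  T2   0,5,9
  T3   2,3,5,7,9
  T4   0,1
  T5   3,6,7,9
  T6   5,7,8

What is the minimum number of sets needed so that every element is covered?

4

T1, T2, T5, T6 together cover {0, 1, 2, 3, 4, 5, 6, 7, 8, 9} — every element.
No 3 of the 6 sets cover everything (all 20 triples fall short), so 4 is minimum.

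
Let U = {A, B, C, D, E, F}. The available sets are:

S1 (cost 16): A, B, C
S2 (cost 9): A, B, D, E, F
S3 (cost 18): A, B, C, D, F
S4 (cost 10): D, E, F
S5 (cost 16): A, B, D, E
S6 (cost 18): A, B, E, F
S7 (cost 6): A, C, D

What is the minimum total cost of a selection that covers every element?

S2, S7 cover every element at cost 9 + 6 = 15.
Any cover uses at least 2 sets; among all covering selections none totals below 15.

15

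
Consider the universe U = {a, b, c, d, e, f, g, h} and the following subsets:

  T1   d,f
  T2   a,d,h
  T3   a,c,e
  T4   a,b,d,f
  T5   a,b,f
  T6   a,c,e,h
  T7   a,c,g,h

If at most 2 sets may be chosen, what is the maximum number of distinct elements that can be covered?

7

Choosing T4, T6 covers {a, b, c, d, e, f, h} — 7 elements.
No choice of 2 sets does better; here g is left uncovered.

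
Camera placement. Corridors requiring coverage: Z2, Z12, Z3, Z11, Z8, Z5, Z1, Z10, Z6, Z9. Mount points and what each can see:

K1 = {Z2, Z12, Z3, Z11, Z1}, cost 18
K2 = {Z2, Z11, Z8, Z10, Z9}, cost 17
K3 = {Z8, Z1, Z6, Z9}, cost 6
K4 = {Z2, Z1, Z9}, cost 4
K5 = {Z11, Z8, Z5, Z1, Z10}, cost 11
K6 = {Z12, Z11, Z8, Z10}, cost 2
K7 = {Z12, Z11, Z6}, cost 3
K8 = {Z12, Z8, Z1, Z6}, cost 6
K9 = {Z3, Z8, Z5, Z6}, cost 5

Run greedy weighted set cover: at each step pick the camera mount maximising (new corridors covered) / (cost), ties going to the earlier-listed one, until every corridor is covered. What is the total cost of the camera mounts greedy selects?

11

Pick 1: K6 adds 4 new (Z12, Z11, Z8, Z10) at cost 2 (ratio 4/2).
Pick 2: K4 adds 3 new (Z2, Z1, Z9) at cost 4 (ratio 3/4).
Pick 3: K9 adds 3 new (Z3, Z5, Z6) at cost 5 (ratio 3/5).
Greedy total cost: 2 + 4 + 5 = 11.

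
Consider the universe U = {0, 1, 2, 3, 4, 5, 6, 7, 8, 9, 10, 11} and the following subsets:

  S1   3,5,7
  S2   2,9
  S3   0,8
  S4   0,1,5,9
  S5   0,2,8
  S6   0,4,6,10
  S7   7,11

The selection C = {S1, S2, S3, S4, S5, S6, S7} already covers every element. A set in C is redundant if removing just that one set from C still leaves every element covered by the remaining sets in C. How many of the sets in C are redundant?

Drop S1: 3 uncovered — not redundant.
Drop S2: the rest still cover every element — redundant.
Drop S3: the rest still cover every element — redundant.
Drop S4: 1 uncovered — not redundant.
Drop S5: the rest still cover every element — redundant.
Drop S6: 4, 6, 10 uncovered — not redundant.
Drop S7: 11 uncovered — not redundant.
3 redundant: S2, S3, S5.

3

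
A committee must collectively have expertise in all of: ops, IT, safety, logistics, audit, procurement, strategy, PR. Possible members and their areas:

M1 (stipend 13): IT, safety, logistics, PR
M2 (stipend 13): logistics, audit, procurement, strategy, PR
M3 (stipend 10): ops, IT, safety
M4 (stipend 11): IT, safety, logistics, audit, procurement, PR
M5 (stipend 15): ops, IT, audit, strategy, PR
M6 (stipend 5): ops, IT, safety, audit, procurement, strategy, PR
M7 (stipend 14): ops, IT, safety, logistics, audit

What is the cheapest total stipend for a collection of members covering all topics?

M4, M6 cover every topic at stipend 11 + 5 = 16.
Any cover uses at least 2 members; among all covering selections none totals below 16.

16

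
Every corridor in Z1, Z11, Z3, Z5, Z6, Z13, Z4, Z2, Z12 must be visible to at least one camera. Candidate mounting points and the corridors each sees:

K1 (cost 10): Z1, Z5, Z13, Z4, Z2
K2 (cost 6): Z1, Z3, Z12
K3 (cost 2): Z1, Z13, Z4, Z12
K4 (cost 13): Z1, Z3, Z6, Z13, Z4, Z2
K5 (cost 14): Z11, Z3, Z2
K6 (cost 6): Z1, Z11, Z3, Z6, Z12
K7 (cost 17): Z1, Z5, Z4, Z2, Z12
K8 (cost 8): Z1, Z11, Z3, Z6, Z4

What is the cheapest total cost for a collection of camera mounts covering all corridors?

K1, K6 cover every corridor at cost 10 + 6 = 16.
Any cover uses at least 2 camera mounts; among all covering selections none totals below 16.

16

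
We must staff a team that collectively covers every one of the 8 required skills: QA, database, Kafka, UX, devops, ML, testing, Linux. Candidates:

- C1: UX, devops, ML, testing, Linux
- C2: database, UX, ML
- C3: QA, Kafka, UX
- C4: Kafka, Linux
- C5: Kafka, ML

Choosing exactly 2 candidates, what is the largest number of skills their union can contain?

Choosing C1, C3 covers {QA, Kafka, UX, devops, ML, testing, Linux} — 7 skills.
No choice of 2 candidates does better; here database is left uncovered.

7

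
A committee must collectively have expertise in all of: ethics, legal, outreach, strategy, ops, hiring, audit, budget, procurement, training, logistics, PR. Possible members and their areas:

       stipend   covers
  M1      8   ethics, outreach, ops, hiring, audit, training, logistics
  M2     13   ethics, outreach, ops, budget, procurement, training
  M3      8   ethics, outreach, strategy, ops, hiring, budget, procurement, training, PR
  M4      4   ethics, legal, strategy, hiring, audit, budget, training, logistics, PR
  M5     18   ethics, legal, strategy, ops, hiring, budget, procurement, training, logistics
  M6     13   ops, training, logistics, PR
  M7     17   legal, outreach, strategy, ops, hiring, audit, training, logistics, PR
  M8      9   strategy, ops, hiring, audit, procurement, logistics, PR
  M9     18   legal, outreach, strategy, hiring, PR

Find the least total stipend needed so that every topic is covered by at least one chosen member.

12

M3, M4 cover every topic at stipend 8 + 4 = 12.
Any cover uses at least 2 members; among all covering selections none totals below 12.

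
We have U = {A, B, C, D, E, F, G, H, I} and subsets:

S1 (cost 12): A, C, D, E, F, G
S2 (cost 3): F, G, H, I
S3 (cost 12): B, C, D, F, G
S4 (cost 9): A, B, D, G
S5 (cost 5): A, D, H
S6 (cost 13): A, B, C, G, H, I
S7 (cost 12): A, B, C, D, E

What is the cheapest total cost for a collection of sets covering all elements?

S2, S7 cover every element at cost 3 + 12 = 15.
Any cover uses at least 2 sets; among all covering selections none totals below 15.

15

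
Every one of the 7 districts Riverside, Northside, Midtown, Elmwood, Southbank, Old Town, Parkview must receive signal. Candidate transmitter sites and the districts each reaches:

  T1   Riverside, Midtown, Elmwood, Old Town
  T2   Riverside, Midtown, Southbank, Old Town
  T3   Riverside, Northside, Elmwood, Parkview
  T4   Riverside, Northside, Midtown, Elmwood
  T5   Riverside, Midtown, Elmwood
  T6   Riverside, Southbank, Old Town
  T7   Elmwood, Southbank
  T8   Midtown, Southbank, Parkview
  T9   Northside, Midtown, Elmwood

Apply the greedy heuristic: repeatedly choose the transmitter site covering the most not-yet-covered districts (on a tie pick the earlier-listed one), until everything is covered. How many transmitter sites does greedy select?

3

Pick 1: T1 covers 4 new districts (Riverside, Midtown, Elmwood, Old Town).
Pick 2: T3 covers 2 new districts (Northside, Parkview).
Pick 3: T2 covers 1 new districts (Southbank).
Greedy uses 3 transmitter sites. (The true minimum is 2.)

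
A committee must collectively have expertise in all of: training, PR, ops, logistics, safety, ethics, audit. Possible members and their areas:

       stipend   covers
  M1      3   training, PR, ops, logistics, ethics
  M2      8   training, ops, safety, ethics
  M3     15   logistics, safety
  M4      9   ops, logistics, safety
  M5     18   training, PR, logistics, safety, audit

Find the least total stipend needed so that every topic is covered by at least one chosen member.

M1, M5 cover every topic at stipend 3 + 18 = 21.
Any cover uses at least 2 members; among all covering selections none totals below 21.

21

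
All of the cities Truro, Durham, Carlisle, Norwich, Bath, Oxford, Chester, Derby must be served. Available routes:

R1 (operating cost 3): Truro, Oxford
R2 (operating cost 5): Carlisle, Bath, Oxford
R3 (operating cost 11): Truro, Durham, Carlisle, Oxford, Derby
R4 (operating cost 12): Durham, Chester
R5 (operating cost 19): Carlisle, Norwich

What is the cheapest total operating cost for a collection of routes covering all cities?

R2, R3, R4, R5 cover every city at operating cost 5 + 11 + 12 + 19 = 47.
Any cover uses at least 4 routes; among all covering selections none totals below 47.
Greedy by coverage-per-operating cost would pick R1, R2, R3, R4, R5 for 50 — worse than the optimum 47.

47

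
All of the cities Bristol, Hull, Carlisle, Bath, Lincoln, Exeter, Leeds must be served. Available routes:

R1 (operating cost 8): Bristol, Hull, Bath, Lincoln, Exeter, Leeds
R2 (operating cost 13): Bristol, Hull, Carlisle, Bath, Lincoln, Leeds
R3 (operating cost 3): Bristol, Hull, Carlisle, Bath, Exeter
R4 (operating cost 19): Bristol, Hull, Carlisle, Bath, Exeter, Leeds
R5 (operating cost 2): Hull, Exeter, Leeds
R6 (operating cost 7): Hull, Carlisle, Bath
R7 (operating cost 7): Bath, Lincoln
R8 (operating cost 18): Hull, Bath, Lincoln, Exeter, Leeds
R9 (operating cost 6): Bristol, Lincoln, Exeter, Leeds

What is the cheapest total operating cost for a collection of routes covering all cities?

R3, R9 cover every city at operating cost 3 + 6 = 9.
Any cover uses at least 2 routes; among all covering selections none totals below 9.
Greedy by coverage-per-operating cost would pick R3, R5, R9 for 11 — worse than the optimum 9.

9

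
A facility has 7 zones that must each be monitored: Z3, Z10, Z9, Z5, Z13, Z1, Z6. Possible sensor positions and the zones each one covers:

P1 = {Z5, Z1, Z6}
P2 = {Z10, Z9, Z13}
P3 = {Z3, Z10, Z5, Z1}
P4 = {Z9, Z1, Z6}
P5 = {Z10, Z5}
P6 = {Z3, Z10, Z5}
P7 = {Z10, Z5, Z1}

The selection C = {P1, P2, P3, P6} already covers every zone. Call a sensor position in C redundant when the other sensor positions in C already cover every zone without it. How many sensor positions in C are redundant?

2

Drop P1: Z6 uncovered — not redundant.
Drop P2: Z9, Z13 uncovered — not redundant.
Drop P3: the rest still cover every zone — redundant.
Drop P6: the rest still cover every zone — redundant.
2 redundant: P3, P6.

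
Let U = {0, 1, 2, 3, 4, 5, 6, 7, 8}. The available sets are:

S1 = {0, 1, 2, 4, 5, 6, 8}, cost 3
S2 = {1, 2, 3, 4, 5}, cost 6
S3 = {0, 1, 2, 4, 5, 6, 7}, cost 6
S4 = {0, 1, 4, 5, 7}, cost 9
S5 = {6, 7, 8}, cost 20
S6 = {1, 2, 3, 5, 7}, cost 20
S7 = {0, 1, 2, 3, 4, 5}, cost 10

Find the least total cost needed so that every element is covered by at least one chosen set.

S1, S2, S3 cover every element at cost 3 + 6 + 6 = 15.
Any cover uses at least 2 sets; among all covering selections none totals below 15.

15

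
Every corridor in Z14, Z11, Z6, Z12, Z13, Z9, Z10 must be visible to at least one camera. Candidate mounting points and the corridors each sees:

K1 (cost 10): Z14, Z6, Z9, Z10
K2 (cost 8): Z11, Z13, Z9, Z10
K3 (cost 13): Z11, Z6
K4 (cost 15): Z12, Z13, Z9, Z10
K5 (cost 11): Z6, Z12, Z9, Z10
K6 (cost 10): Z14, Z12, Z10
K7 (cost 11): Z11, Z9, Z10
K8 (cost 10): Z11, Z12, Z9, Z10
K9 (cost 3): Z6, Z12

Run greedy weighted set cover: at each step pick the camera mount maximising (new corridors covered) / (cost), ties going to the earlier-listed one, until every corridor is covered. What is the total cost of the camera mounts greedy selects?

Pick 1: K9 adds 2 new (Z6, Z12) at cost 3 (ratio 2/3).
Pick 2: K2 adds 4 new (Z11, Z13, Z9, Z10) at cost 8 (ratio 4/8).
Pick 3: K1 adds 1 new (Z14) at cost 10 (ratio 1/10).
Greedy total cost: 3 + 8 + 10 = 21.

21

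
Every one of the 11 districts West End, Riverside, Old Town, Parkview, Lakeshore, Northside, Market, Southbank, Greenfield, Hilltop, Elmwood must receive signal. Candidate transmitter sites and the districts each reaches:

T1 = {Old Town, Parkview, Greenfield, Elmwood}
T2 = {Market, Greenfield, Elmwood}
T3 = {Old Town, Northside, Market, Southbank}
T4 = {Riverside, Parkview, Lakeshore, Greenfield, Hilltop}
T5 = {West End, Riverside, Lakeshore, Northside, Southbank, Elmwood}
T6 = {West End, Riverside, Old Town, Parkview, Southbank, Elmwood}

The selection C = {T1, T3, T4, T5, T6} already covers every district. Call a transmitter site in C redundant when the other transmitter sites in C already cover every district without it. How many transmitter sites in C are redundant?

Drop T1: the rest still cover every district — redundant.
Drop T3: Market uncovered — not redundant.
Drop T4: Hilltop uncovered — not redundant.
Drop T5: the rest still cover every district — redundant.
Drop T6: the rest still cover every district — redundant.
3 redundant: T1, T5, T6.

3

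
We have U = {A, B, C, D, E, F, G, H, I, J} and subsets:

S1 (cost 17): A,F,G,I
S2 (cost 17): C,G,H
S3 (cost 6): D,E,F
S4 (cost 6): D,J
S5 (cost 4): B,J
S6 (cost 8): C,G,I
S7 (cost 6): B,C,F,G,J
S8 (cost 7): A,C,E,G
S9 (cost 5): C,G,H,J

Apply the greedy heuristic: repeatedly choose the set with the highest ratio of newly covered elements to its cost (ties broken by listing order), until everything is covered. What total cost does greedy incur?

Pick 1: S7 adds 5 new (B, C, F, G, J) at cost 6 (ratio 5/6).
Pick 2: S3 adds 2 new (D, E) at cost 6 (ratio 2/6).
Pick 3: S9 adds 1 new (H) at cost 5 (ratio 1/5).
Pick 4: S8 adds 1 new (A) at cost 7 (ratio 1/7).
Pick 5: S6 adds 1 new (I) at cost 8 (ratio 1/8).
Greedy total cost: 6 + 6 + 5 + 7 + 8 = 32. (The true optimum is 30, so greedy overshoots here.)

32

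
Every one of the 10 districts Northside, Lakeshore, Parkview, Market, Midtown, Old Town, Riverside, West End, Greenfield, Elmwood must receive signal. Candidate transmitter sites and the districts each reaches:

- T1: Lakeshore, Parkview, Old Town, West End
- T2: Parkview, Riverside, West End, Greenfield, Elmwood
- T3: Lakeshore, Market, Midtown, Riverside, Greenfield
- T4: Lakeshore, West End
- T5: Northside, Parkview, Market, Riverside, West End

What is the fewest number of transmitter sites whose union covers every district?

T1, T2, T3, T5 together cover {Northside, Lakeshore, Parkview, Market, Midtown, Old Town, Riverside, West End, Greenfield, Elmwood} — every district.
No 3 of the 5 transmitter sites cover everything (all 10 triples fall short), so 4 is minimum.

4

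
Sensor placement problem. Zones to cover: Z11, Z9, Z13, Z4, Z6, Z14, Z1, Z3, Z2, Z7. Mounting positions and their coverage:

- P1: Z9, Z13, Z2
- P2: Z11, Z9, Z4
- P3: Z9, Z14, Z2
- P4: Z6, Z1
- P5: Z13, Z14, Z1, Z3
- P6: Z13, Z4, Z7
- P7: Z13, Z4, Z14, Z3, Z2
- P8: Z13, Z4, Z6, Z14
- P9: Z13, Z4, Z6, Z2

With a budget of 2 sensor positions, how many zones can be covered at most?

Choosing P2, P5 covers {Z11, Z9, Z13, Z4, Z14, Z1, Z3} — 7 zones.
No choice of 2 sensor positions does better; here Z6, Z2, Z7 are left uncovered.

7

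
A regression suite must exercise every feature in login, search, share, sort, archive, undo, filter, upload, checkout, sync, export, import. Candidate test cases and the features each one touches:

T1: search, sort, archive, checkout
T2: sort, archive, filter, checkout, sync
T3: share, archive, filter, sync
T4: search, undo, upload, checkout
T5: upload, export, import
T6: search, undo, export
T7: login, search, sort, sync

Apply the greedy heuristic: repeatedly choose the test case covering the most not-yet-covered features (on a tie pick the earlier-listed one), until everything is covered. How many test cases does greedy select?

Pick 1: T2 covers 5 new features (sort, archive, filter, checkout, sync).
Pick 2: T4 covers 3 new features (search, undo, upload).
Pick 3: T5 covers 2 new features (export, import).
Pick 4: T3 covers 1 new features (share).
Pick 5: T7 covers 1 new features (login).
Greedy uses 5 test cases. (The true minimum is 4.)

5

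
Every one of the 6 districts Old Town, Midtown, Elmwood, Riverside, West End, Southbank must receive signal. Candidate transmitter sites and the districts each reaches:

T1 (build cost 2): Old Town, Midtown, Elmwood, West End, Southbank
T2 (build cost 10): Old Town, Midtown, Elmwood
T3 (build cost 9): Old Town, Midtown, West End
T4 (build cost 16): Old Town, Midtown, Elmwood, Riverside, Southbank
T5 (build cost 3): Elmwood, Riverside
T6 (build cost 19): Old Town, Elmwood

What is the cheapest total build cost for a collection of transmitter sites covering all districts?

T1, T5 cover every district at build cost 2 + 3 = 5.
Any cover uses at least 2 transmitter sites; among all covering selections none totals below 5.

5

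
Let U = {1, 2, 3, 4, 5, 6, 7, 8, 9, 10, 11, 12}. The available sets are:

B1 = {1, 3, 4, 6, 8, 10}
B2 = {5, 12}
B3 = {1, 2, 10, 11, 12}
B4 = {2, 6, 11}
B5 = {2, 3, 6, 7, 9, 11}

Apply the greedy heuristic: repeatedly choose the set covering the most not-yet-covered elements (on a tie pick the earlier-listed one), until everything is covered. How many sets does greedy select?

Pick 1: B1 covers 6 new elements (1, 3, 4, 6, 8, 10).
Pick 2: B5 covers 4 new elements (2, 7, 9, 11).
Pick 3: B2 covers 2 new elements (5, 12).
Greedy uses 3 sets.

3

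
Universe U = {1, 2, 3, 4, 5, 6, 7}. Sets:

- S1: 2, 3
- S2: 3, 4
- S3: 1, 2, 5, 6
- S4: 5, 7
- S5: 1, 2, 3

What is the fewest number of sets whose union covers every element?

S2, S3, S4 together cover {1, 2, 3, 4, 5, 6, 7} — every element.
No 2 of the 5 sets cover everything (all 10 pairs fall short), so 3 is minimum.

3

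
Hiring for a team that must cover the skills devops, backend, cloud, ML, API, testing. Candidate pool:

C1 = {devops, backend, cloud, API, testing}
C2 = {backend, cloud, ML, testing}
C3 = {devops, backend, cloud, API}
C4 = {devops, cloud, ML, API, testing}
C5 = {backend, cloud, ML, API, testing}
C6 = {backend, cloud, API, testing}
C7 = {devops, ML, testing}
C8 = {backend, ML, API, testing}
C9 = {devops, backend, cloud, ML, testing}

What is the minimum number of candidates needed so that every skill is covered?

C1, C2 together cover {devops, backend, cloud, ML, API, testing} — every skill.
No single candidate contains all 6 skills, so 2 is optimal.

2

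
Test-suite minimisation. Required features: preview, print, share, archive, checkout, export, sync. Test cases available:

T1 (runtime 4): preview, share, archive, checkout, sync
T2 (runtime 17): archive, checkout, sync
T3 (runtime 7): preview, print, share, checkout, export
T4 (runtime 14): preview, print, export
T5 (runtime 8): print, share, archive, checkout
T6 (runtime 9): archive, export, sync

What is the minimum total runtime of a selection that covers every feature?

T1, T3 cover every feature at runtime 4 + 7 = 11.
Any cover uses at least 2 test cases; among all covering selections none totals below 11.

11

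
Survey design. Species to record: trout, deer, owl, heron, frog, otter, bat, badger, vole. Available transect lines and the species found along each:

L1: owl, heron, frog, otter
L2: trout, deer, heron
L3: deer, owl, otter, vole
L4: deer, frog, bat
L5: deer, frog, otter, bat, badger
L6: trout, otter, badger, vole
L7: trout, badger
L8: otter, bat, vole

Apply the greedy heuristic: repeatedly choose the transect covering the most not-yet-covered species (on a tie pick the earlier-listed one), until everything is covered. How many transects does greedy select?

3

Pick 1: L5 covers 5 new species (deer, frog, otter, bat, badger).
Pick 2: L1 covers 2 new species (owl, heron).
Pick 3: L6 covers 2 new species (trout, vole).
Greedy uses 3 transects.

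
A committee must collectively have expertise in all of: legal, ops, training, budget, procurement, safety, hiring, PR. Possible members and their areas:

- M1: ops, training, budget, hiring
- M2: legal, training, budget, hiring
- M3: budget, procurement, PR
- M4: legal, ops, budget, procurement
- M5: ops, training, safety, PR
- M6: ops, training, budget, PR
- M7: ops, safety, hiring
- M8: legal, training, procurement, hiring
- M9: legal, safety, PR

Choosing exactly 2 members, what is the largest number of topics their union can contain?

Choosing M1, M9 covers {legal, ops, training, budget, safety, hiring, PR} — 7 topics.
No choice of 2 members does better; here procurement is left uncovered.

7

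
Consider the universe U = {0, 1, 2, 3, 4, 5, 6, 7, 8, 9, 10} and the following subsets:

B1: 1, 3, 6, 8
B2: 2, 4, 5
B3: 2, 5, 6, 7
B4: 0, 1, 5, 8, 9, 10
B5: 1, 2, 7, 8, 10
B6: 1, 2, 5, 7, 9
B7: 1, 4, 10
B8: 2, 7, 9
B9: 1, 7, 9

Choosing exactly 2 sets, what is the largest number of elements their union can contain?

9

Choosing B3, B4 covers {0, 1, 2, 5, 6, 7, 8, 9, 10} — 9 elements.
No choice of 2 sets does better; here 3, 4 are left uncovered.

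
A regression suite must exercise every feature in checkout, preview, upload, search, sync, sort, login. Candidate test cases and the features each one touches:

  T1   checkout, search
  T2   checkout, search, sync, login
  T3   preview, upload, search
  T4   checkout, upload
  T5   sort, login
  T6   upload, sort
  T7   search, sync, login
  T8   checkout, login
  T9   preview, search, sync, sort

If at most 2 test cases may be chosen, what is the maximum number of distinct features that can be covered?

6

Choosing T2, T3 covers {checkout, preview, upload, search, sync, login} — 6 features.
No choice of 2 test cases does better; here sort is left uncovered.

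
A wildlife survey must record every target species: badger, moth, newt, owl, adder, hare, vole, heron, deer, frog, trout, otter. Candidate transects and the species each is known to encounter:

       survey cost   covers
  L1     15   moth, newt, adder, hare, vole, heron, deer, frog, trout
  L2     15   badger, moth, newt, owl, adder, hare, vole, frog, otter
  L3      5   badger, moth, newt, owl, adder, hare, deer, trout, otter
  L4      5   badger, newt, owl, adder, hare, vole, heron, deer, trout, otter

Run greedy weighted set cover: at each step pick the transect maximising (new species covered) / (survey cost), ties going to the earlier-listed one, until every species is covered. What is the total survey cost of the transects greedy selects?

25

Pick 1: L4 adds 10 new (badger, newt, owl, adder, hare, vole, heron, deer, trout, otter) at survey cost 5 (ratio 10/5).
Pick 2: L3 adds 1 new (moth) at survey cost 5 (ratio 1/5).
Pick 3: L1 adds 1 new (frog) at survey cost 15 (ratio 1/15).
Greedy total survey cost: 5 + 5 + 15 = 25. (The true optimum is 20, so greedy overshoots here.)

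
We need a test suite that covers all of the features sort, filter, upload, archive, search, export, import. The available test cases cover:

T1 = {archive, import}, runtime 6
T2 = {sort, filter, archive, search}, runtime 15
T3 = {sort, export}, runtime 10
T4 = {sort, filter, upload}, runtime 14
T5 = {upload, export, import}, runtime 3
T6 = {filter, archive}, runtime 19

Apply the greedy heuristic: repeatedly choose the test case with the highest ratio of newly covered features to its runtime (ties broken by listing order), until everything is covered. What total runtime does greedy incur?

18

Pick 1: T5 adds 3 new (upload, export, import) at runtime 3 (ratio 3/3).
Pick 2: T2 adds 4 new (sort, filter, archive, search) at runtime 15 (ratio 4/15).
Greedy total runtime: 3 + 15 = 18.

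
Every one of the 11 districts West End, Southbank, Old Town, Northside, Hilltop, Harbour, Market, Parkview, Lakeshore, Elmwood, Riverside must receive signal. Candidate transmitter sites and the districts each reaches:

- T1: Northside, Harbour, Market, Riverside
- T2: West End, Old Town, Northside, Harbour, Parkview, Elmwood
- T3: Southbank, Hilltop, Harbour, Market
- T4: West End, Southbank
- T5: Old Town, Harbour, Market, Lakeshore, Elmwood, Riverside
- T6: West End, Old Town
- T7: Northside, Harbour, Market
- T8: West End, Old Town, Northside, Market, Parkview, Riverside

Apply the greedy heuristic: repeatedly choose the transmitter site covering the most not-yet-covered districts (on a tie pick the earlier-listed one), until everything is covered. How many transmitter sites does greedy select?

Pick 1: T2 covers 6 new districts (West End, Old Town, Northside, Harbour, Parkview, Elmwood).
Pick 2: T3 covers 3 new districts (Southbank, Hilltop, Market).
Pick 3: T5 covers 2 new districts (Lakeshore, Riverside).
Greedy uses 3 transmitter sites.

3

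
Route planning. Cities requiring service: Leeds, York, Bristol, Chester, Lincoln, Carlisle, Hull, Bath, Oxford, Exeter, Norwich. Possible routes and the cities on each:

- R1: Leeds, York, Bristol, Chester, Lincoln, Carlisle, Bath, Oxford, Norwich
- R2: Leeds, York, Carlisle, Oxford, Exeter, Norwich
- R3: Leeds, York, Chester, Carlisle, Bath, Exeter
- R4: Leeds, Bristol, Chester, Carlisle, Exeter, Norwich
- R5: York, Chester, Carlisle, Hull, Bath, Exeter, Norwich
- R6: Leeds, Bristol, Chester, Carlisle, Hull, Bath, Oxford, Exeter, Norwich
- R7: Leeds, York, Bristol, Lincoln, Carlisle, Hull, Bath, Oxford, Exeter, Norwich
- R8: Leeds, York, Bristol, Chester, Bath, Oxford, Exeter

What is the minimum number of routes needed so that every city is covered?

R1, R5 together cover {Leeds, York, Bristol, Chester, Lincoln, Carlisle, Hull, Bath, Oxford, Exeter, Norwich} — every city.
No single route contains all 11 cities, so 2 is optimal.

2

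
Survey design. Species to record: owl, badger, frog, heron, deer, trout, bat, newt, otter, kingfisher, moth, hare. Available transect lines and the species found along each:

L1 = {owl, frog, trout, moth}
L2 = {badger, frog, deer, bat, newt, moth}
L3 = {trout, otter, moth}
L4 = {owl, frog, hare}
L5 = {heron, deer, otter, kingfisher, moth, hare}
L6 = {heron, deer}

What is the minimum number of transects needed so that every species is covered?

L1, L2, L5 together cover {owl, badger, frog, heron, deer, trout, bat, newt, otter, kingfisher, moth, hare} — every species.
No 2 of the 6 transects cover everything (all 15 pairs fall short), so 3 is minimum.

3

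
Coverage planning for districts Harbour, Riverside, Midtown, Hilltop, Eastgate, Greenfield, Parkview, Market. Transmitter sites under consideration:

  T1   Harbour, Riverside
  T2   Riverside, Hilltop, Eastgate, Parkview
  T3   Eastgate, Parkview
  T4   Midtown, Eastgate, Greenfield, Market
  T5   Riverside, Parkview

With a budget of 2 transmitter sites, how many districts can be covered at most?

Choosing T2, T4 covers {Riverside, Midtown, Hilltop, Eastgate, Greenfield, Parkview, Market} — 7 districts.
No choice of 2 transmitter sites does better; here Harbour is left uncovered.

7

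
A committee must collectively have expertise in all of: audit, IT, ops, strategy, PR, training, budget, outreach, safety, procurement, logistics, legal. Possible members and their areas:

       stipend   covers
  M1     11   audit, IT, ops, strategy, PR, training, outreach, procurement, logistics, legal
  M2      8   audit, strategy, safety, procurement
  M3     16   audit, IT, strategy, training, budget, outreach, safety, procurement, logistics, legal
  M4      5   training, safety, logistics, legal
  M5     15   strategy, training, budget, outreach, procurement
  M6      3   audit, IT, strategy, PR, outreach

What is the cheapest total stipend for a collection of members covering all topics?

27

M1, M3 cover every topic at stipend 11 + 16 = 27.
Any cover uses at least 2 members; among all covering selections none totals below 27.
Greedy by coverage-per-stipend would pick M6, M4, M1, M5 for 34 — worse than the optimum 27.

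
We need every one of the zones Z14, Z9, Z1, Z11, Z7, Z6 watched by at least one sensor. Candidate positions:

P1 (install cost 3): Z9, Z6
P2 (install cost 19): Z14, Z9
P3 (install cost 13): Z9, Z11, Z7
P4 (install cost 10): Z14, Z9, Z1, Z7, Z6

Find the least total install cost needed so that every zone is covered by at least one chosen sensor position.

23

P3, P4 cover every zone at install cost 13 + 10 = 23.
Any cover uses at least 2 sensor positions; among all covering selections none totals below 23.
Greedy by coverage-per-install cost would pick P1, P4, P3 for 26 — worse than the optimum 23.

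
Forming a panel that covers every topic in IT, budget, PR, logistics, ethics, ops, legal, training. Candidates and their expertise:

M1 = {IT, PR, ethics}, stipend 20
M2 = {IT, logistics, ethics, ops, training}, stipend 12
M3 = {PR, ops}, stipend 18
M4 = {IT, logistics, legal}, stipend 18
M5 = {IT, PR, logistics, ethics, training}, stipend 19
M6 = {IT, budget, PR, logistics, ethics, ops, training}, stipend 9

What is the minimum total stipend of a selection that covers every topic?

27

M4, M6 cover every topic at stipend 18 + 9 = 27.
Any cover uses at least 2 members; among all covering selections none totals below 27.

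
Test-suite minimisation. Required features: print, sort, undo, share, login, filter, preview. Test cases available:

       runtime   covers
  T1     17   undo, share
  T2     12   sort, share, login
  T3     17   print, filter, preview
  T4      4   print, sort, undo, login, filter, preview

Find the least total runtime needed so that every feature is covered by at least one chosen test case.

T2, T4 cover every feature at runtime 12 + 4 = 16.
Any cover uses at least 2 test cases; among all covering selections none totals below 16.

16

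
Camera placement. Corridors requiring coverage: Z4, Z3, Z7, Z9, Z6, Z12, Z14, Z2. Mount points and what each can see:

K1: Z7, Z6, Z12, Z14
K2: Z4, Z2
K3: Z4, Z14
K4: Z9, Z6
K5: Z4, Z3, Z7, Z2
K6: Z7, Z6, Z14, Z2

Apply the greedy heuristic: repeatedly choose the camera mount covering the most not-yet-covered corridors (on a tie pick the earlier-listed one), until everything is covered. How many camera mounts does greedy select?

Pick 1: K1 covers 4 new corridors (Z7, Z6, Z12, Z14).
Pick 2: K5 covers 3 new corridors (Z4, Z3, Z2).
Pick 3: K4 covers 1 new corridors (Z9).
Greedy uses 3 camera mounts.

3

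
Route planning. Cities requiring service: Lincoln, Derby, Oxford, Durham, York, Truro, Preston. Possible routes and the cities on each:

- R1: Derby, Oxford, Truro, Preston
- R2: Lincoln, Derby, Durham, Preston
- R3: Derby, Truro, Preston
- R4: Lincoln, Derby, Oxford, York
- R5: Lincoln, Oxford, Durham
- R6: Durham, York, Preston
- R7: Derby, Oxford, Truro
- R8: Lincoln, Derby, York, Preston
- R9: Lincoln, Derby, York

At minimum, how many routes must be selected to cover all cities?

3

R1, R2, R4 together cover {Lincoln, Derby, Oxford, Durham, York, Truro, Preston} — every city.
No 2 of the 9 routes cover everything (all 36 pairs fall short), so 3 is minimum.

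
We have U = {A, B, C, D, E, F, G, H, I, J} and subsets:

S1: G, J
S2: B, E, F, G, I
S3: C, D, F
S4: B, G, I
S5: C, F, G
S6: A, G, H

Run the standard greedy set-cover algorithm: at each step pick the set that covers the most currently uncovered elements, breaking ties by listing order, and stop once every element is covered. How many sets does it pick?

Pick 1: S2 covers 5 new elements (B, E, F, G, I).
Pick 2: S3 covers 2 new elements (C, D).
Pick 3: S6 covers 2 new elements (A, H).
Pick 4: S1 covers 1 new elements (J).
Greedy uses 4 sets.

4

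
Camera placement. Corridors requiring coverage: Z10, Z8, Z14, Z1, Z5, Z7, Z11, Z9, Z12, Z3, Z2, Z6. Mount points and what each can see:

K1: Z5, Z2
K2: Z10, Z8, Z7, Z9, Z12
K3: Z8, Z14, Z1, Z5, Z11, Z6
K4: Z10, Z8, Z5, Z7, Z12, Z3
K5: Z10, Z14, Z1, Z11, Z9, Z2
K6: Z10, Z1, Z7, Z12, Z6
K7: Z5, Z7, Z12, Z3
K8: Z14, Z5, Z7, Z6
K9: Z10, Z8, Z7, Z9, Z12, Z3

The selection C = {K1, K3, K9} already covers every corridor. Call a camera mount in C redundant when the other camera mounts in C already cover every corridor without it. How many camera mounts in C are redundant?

0

Drop K1: Z2 uncovered — not redundant.
Drop K3: Z14, Z1, Z11, Z6 uncovered — not redundant.
Drop K9: Z10, Z7, Z9, Z12, … uncovered — not redundant.
None of the camera mounts in C is redundant.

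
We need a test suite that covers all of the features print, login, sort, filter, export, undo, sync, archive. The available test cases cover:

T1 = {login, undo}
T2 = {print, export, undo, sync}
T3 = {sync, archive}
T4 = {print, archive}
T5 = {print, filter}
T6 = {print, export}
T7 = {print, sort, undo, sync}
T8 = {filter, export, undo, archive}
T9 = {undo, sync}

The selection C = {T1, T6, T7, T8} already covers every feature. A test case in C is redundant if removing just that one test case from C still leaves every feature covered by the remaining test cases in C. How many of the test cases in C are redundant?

Drop T1: login uncovered — not redundant.
Drop T6: the rest still cover every feature — redundant.
Drop T7: sort, sync uncovered — not redundant.
Drop T8: filter, archive uncovered — not redundant.
1 redundant: T6.

1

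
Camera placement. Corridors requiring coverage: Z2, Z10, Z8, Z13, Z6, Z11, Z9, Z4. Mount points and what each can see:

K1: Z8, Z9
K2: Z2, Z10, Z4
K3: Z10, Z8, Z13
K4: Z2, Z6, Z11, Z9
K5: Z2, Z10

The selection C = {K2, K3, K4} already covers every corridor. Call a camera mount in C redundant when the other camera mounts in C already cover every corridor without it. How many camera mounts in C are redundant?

Drop K2: Z4 uncovered — not redundant.
Drop K3: Z8, Z13 uncovered — not redundant.
Drop K4: Z6, Z11, Z9 uncovered — not redundant.
None of the camera mounts in C is redundant.

0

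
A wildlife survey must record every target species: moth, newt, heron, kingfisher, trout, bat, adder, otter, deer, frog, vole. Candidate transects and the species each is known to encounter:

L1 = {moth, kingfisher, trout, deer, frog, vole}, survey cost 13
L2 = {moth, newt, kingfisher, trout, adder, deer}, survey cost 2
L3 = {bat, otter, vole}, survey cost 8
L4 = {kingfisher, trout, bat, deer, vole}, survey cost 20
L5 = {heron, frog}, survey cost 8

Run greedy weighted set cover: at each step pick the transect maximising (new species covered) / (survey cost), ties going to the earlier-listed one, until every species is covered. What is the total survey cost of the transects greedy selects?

Pick 1: L2 adds 6 new (moth, newt, kingfisher, trout, adder, deer) at survey cost 2 (ratio 6/2).
Pick 2: L3 adds 3 new (bat, otter, vole) at survey cost 8 (ratio 3/8).
Pick 3: L5 adds 2 new (heron, frog) at survey cost 8 (ratio 2/8).
Greedy total survey cost: 2 + 8 + 8 = 18.

18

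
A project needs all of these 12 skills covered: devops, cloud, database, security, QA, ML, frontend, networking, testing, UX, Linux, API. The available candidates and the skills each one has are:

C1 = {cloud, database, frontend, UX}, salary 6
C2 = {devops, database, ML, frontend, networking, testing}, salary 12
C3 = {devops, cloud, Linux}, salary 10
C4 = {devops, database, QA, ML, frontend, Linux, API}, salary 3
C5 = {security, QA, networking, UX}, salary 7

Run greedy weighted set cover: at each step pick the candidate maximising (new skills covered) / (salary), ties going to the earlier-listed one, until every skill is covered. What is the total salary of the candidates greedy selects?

Pick 1: C4 adds 7 new (devops, database, QA, ML, frontend, Linux, API) at salary 3 (ratio 7/3).
Pick 2: C5 adds 3 new (security, networking, UX) at salary 7 (ratio 3/7).
Pick 3: C1 adds 1 new (cloud) at salary 6 (ratio 1/6).
Pick 4: C2 adds 1 new (testing) at salary 12 (ratio 1/12).
Greedy total salary: 3 + 7 + 6 + 12 = 28.

28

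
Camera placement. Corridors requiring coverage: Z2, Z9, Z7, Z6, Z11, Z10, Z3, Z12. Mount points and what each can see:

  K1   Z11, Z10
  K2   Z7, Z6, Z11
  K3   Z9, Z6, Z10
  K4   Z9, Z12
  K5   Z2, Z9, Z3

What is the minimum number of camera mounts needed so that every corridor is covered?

4

K1, K2, K4, K5 together cover {Z2, Z9, Z7, Z6, Z11, Z10, Z3, Z12} — every corridor.
No 3 of the 5 camera mounts cover everything (all 10 triples fall short), so 4 is minimum.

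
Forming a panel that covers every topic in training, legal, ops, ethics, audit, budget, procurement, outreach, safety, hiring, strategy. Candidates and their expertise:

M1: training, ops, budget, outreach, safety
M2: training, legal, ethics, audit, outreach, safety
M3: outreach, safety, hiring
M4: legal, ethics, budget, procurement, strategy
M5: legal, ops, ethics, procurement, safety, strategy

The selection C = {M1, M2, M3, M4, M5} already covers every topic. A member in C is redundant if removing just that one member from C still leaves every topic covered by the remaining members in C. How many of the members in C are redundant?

3

Drop M1: the rest still cover every topic — redundant.
Drop M2: audit uncovered — not redundant.
Drop M3: hiring uncovered — not redundant.
Drop M4: the rest still cover every topic — redundant.
Drop M5: the rest still cover every topic — redundant.
3 redundant: M1, M4, M5.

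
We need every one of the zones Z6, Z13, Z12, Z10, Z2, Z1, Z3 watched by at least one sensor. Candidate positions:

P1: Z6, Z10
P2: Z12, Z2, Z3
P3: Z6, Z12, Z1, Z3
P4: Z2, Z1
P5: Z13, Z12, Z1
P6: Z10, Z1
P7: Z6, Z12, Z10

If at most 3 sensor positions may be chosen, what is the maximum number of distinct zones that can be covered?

Choosing P1, P2, P5 covers {Z6, Z13, Z12, Z10, Z2, Z1, Z3} — 7 zones.
That is all 7 zones.

7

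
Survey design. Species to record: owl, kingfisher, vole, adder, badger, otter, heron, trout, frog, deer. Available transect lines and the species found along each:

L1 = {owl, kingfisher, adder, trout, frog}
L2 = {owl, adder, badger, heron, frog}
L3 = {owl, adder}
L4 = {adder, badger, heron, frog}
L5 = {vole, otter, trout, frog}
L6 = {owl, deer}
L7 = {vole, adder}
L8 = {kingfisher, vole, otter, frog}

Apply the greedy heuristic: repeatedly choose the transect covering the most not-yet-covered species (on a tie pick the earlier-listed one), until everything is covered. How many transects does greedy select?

Pick 1: L1 covers 5 new species (owl, kingfisher, adder, trout, frog).
Pick 2: L2 covers 2 new species (badger, heron).
Pick 3: L5 covers 2 new species (vole, otter).
Pick 4: L6 covers 1 new species (deer).
Greedy uses 4 transects.

4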